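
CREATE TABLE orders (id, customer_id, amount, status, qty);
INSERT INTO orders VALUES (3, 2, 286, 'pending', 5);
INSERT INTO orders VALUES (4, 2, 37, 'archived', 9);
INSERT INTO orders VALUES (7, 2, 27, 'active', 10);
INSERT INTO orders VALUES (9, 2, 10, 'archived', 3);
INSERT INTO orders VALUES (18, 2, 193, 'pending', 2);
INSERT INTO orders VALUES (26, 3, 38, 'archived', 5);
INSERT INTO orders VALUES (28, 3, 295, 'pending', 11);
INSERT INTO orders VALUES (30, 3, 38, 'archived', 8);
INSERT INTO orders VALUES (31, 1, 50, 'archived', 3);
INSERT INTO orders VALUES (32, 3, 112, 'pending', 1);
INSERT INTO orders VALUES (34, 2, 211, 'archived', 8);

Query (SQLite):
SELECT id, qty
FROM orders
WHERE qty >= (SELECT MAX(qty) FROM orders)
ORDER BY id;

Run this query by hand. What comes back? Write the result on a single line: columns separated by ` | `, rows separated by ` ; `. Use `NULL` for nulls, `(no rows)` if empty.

28 | 11

Scalar subquery: MAX(qty) over all orders rows = 11.
Keep rows where qty >= that value.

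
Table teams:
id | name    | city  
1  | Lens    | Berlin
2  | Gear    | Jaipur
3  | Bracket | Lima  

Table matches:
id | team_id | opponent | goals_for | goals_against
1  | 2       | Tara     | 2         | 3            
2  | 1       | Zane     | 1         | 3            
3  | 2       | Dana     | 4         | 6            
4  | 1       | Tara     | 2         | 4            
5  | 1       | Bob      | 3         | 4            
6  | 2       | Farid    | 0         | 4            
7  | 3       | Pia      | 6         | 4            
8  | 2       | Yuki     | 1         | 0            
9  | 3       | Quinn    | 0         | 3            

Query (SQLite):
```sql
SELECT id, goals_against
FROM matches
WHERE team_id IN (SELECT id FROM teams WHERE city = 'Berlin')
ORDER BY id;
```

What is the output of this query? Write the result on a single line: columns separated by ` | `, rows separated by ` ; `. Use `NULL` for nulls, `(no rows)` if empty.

2 | 3 ; 4 | 4 ; 5 | 4

Inner query: teams.id where city = 'Berlin'.
Outer: keep matches rows whose team_id is in that set.
Inner query → {1}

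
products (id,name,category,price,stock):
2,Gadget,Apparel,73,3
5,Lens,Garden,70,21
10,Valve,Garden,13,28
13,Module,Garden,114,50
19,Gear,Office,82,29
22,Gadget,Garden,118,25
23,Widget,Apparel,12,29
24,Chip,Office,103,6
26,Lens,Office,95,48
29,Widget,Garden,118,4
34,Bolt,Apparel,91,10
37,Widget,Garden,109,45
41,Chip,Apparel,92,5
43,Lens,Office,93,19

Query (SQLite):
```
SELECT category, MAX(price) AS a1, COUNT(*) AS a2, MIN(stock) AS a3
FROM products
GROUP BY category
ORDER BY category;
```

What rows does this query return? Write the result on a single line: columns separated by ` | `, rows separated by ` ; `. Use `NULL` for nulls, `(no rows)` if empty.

Apparel | 92 | 4 | 3 ; Garden | 118 | 6 | 4 ; Office | 103 | 4 | 6

Group products by category.
Per group compute: MAX(price), COUNT(*), MIN(stock).
  Apparel: ids {2, 23, 34, 41} → MAX(price)=92, COUNT(*)=4, MIN(stock)=3
  Garden: ids {5, 10, 13, 22, 29, 37} → MAX(price)=118, COUNT(*)=6, MIN(stock)=4
  Office: ids {19, 24, 26, 43} → MAX(price)=103, COUNT(*)=4, MIN(stock)=6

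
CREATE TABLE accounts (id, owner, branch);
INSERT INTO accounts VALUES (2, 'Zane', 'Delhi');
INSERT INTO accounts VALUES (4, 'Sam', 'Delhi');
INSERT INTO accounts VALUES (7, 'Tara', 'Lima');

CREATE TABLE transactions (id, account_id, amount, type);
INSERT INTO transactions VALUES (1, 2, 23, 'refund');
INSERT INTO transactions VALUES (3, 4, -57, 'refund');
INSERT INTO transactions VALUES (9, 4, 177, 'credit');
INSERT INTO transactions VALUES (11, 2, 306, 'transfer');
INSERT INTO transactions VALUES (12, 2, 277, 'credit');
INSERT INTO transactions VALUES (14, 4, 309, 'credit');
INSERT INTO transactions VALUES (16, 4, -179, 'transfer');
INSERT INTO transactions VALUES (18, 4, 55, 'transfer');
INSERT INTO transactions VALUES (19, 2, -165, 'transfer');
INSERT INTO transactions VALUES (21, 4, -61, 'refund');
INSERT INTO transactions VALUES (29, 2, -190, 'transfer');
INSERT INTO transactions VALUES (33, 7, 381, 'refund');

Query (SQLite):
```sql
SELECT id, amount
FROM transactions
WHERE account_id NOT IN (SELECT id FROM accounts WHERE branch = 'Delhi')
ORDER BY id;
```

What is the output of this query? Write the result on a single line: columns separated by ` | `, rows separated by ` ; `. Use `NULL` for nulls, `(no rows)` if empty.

33 | 381

Inner query: accounts.id where branch = 'Delhi'.
Outer: keep transactions rows whose account_id is not in that set.
Inner query → {2, 4}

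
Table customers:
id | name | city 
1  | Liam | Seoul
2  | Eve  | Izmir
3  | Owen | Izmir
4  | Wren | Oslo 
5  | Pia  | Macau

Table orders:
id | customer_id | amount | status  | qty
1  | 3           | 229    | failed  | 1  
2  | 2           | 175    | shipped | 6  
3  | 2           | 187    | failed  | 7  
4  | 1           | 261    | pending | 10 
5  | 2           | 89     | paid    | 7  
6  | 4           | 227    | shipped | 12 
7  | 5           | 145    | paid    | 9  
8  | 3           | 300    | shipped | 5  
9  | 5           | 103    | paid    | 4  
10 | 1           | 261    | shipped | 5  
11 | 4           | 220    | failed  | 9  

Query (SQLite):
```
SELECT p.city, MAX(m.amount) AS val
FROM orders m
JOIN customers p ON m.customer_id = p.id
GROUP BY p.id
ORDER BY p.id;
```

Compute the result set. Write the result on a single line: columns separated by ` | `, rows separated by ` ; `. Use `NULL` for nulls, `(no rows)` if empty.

Seoul | 261 ; Izmir | 187 ; Izmir | 300 ; Oslo | 227 ; Macau | 145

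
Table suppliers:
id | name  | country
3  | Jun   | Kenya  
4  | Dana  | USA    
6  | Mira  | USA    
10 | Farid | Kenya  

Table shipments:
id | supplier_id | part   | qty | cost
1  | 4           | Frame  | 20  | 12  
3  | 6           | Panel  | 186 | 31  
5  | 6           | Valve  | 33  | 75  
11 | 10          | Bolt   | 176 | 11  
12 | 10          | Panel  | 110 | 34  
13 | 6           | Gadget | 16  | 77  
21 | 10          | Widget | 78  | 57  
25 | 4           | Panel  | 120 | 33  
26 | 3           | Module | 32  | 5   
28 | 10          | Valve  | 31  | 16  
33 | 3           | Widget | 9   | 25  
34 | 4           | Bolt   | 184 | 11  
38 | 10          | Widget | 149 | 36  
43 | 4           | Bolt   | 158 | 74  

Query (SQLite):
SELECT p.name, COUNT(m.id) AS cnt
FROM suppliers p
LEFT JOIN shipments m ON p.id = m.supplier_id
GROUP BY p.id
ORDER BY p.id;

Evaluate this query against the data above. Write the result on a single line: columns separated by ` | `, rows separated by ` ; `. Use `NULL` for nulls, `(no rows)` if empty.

LEFT JOIN keeps every suppliers row; unmatched ones get NULL for shipments columns.
Group by suppliers.id and compute COUNT(m.id). COUNT(col) of an all-NULL group is 0.
  3: ids {26, 33} → COUNT(m.id)=2
  4: ids {1, 25, 34, 43} → COUNT(m.id)=4
  6: ids {3, 5, 13} → COUNT(m.id)=3
  10: ids {11, 12, 21, 28, 38} → COUNT(m.id)=5

Jun | 2 ; Dana | 4 ; Mira | 3 ; Farid | 5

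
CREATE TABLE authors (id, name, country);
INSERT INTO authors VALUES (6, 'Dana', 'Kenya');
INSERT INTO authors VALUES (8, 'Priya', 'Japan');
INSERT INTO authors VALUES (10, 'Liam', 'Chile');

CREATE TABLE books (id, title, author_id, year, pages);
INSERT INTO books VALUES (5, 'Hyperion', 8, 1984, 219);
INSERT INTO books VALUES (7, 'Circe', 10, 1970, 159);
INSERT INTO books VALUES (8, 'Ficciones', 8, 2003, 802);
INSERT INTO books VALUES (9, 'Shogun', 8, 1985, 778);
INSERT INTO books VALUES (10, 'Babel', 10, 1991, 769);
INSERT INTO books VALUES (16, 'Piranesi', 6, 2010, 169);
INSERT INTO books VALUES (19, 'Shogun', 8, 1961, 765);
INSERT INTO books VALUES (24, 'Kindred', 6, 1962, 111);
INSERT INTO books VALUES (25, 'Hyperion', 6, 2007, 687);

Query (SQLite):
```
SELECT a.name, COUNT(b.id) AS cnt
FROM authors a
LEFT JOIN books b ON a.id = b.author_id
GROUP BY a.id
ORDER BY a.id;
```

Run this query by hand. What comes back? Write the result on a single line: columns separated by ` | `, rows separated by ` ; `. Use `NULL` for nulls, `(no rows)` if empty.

LEFT JOIN keeps every authors row; unmatched ones get NULL for books columns.
Group by authors.id and compute COUNT(b.id). COUNT(col) of an all-NULL group is 0.
  6: ids {16, 24, 25} → COUNT(b.id)=3
  8: ids {5, 8, 9, 19} → COUNT(b.id)=4
  10: ids {7, 10} → COUNT(b.id)=2

Dana | 3 ; Priya | 4 ; Liam | 2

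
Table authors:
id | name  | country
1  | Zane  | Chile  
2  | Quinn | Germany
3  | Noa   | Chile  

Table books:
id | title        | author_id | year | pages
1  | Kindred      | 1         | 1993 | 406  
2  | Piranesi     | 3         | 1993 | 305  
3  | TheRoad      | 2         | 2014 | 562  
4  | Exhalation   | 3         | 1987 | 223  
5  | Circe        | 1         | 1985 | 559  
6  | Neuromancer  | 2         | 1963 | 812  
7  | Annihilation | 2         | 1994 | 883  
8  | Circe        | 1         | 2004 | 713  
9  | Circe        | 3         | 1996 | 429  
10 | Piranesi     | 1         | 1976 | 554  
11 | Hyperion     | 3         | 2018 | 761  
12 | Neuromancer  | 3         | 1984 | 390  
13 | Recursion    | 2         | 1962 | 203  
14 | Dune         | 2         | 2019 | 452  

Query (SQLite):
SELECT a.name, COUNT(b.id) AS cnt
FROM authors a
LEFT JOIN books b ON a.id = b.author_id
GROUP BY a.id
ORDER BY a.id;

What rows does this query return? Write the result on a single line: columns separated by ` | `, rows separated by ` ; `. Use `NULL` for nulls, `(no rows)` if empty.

LEFT JOIN keeps every authors row; unmatched ones get NULL for books columns.
Group by authors.id and compute COUNT(b.id). COUNT(col) of an all-NULL group is 0.
  1: ids {1, 5, 8, 10} → COUNT(b.id)=4
  2: ids {3, 6, 7, 13, 14} → COUNT(b.id)=5
  3: ids {2, 4, 9, 11, 12} → COUNT(b.id)=5

Zane | 4 ; Quinn | 5 ; Noa | 5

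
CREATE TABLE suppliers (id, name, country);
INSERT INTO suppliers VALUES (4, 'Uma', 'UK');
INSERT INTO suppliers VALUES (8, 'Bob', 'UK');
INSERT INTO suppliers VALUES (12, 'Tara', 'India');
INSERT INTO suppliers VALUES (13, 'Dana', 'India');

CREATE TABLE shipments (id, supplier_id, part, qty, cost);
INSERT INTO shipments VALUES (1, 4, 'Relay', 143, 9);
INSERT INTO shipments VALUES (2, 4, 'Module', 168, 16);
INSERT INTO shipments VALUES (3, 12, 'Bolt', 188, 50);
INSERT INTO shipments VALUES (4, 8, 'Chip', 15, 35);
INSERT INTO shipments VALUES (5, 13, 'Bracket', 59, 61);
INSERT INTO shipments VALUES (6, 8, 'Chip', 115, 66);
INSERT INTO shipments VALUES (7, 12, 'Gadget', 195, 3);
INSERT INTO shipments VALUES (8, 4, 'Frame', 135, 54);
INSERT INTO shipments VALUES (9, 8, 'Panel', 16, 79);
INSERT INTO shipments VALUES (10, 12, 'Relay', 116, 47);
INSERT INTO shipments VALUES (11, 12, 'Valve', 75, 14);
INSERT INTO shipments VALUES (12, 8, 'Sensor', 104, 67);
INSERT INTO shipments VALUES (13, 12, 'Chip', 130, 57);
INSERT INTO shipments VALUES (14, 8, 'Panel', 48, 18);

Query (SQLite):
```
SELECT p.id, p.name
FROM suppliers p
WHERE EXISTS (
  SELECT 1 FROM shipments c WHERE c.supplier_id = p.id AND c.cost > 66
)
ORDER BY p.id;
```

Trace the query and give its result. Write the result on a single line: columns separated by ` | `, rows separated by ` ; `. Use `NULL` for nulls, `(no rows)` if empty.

8 | Bob

For each suppliers row, check whether any shipments with matching supplier_id has cost > 66.
Keep rows where that is true.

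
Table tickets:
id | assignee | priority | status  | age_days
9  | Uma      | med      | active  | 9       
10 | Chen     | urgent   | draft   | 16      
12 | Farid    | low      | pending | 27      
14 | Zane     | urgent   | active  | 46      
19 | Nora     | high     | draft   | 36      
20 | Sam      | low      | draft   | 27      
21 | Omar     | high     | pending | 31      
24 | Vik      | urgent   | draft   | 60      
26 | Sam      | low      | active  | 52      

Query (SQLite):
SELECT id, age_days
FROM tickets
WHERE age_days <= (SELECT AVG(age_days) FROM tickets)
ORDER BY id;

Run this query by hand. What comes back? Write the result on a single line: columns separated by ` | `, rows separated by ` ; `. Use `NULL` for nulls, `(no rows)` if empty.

9 | 9 ; 10 | 16 ; 12 | 27 ; 20 | 27 ; 21 | 31

Scalar subquery: AVG(age_days) over all tickets rows = 33.777778 (≈; comparison uses full precision).
Keep rows where age_days <= that value.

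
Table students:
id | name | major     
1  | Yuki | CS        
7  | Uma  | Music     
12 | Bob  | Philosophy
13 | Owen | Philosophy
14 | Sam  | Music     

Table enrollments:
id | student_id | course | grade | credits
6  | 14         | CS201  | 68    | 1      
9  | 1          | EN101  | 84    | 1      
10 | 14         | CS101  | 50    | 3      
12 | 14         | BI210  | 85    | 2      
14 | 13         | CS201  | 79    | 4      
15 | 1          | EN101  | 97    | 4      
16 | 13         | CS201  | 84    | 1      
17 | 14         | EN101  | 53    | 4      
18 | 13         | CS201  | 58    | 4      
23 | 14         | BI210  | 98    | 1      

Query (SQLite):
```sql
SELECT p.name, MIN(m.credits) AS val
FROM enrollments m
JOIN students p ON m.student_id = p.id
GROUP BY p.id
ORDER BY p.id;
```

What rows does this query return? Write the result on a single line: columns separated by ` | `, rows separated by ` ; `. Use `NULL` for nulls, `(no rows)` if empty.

Yuki | 1 ; Owen | 1 ; Sam | 1

Join each enrollments row to its students via student_id.
Group joined rows by students.id; compute MIN(m.credits) per group.
  1: ids {9, 15} → MIN(m.credits)=1
  13: ids {14, 16, 18} → MIN(m.credits)=1
  14: ids {6, 10, 12, 17, 23} → MIN(m.credits)=1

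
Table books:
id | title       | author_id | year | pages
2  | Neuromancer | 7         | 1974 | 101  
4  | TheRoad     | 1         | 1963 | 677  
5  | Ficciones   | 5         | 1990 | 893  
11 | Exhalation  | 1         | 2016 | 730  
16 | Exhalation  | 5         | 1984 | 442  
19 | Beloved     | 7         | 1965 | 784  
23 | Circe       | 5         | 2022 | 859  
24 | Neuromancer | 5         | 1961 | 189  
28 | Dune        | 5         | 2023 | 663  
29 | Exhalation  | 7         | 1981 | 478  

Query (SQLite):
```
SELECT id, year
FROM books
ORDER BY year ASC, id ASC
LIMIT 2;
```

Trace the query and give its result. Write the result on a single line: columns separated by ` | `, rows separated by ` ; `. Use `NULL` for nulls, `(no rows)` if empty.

Sort by year asc, tiebreak id asc: (1961, id=24), (1963, id=4), (1965, id=19), (1974, id=2), (1981, id=29) …. Take first 2.

24 | 1961 ; 4 | 1963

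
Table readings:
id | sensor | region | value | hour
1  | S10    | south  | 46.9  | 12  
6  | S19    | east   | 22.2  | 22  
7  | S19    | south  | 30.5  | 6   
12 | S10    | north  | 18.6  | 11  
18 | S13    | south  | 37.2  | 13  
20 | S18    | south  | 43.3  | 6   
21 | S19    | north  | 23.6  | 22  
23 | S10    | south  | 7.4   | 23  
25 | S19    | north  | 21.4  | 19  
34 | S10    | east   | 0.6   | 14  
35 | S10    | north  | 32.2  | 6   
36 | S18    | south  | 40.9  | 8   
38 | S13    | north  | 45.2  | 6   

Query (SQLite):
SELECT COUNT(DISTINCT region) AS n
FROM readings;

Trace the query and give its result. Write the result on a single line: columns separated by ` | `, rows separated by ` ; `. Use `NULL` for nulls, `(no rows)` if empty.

Count distinct non-NULL region values.

3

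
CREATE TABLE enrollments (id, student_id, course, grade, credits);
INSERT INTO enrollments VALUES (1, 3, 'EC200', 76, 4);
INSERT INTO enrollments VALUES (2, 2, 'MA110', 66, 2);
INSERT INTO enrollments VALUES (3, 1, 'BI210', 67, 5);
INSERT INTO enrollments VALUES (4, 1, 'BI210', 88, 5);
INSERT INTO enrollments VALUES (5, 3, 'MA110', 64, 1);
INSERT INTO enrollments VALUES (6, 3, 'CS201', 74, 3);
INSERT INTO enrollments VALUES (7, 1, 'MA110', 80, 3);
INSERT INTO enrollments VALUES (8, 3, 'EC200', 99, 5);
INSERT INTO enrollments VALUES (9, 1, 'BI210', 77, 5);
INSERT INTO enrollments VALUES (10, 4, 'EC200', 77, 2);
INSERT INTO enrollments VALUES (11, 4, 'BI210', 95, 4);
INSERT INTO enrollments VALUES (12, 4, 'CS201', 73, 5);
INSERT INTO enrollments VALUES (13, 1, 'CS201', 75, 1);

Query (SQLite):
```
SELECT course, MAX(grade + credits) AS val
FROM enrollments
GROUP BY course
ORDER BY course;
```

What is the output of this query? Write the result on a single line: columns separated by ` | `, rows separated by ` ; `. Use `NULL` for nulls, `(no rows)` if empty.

For each row compute grade + credits.
Group by course; take MAX of the expression per group.
  BI210: ids {3, 4, 9, 11} → MAX(grade + credits)=99
  CS201: ids {6, 12, 13} → MAX(grade + credits)=78
  EC200: ids {1, 8, 10} → MAX(grade + credits)=104
  MA110: ids {2, 5, 7} → MAX(grade + credits)=83

BI210 | 99 ; CS201 | 78 ; EC200 | 104 ; MA110 | 83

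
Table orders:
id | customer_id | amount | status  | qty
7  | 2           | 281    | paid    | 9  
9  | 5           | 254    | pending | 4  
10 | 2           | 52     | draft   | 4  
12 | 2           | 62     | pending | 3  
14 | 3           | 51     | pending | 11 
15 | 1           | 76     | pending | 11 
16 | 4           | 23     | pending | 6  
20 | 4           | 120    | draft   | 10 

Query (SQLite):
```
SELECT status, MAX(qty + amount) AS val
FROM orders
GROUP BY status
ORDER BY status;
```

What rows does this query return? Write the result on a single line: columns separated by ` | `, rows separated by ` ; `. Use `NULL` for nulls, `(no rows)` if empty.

draft | 130 ; paid | 290 ; pending | 258

For each row compute qty + amount.
Group by status; take MAX of the expression per group.
  draft: ids {10, 20} → MAX(qty + amount)=130
  paid: ids {7} → MAX(qty + amount)=290
  pending: ids {9, 12, 14, 15, 16} → MAX(qty + amount)=258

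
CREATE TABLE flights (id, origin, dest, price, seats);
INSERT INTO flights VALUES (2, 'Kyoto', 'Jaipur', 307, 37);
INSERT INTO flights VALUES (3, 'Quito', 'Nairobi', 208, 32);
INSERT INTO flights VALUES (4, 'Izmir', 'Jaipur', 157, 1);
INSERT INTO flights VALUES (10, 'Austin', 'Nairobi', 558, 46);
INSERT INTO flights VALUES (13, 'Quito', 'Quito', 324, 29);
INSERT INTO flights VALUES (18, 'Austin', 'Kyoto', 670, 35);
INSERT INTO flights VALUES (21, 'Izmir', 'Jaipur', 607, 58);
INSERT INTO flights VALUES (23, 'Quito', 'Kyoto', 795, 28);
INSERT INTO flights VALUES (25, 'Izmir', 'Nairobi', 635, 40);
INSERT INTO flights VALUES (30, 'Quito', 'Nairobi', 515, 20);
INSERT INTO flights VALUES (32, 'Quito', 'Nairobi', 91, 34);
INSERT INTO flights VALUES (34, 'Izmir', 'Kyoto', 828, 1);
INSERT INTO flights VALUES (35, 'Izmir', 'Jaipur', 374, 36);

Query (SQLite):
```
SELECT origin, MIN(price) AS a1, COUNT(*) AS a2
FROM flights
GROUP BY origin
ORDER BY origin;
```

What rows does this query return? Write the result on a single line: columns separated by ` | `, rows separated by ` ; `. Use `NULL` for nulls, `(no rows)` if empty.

Austin | 558 | 2 ; Izmir | 157 | 5 ; Kyoto | 307 | 1 ; Quito | 91 | 5

Group flights by origin.
Per group compute: MIN(price), COUNT(*).
  Austin: ids {10, 18} → MIN(price)=558, COUNT(*)=2
  Izmir: ids {4, 21, 25, 34, 35} → MIN(price)=157, COUNT(*)=5
  Kyoto: ids {2} → MIN(price)=307, COUNT(*)=1
  Quito: ids {3, 13, 23, 30, 32} → MIN(price)=91, COUNT(*)=5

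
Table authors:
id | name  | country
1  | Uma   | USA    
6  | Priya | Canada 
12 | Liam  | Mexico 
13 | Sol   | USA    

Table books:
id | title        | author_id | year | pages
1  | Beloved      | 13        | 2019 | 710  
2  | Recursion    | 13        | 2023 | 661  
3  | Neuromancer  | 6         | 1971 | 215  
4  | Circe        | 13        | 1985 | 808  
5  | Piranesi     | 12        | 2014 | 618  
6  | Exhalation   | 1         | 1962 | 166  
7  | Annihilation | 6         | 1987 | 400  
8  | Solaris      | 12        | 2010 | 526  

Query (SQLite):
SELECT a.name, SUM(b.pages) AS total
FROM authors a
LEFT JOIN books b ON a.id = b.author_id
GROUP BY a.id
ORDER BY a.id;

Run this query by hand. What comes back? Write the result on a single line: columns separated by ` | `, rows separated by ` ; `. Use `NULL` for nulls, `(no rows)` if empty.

Uma | 166 ; Priya | 615 ; Liam | 1144 ; Sol | 2179

LEFT JOIN keeps every authors row; unmatched ones get NULL for books columns.
Group by authors.id and compute SUM(b.pages). SUM over an all-NULL group is NULL.
  1: ids {6} → SUM(b.pages)=166
  6: ids {3, 7} → SUM(b.pages)=615
  12: ids {5, 8} → SUM(b.pages)=1144
  13: ids {1, 2, 4} → SUM(b.pages)=2179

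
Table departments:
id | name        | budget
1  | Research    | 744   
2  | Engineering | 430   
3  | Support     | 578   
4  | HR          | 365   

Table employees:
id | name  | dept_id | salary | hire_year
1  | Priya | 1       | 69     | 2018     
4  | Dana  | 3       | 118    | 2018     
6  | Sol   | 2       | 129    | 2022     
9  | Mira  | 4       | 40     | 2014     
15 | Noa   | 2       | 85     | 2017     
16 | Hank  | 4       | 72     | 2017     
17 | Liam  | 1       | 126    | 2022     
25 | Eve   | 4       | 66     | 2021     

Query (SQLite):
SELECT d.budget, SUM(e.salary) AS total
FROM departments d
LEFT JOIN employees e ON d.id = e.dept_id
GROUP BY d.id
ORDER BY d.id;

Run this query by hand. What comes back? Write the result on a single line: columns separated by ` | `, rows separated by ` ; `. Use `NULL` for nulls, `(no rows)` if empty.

LEFT JOIN keeps every departments row; unmatched ones get NULL for employees columns.
Group by departments.id and compute SUM(e.salary). SUM over an all-NULL group is NULL.
  1: ids {1, 17} → SUM(e.salary)=195
  2: ids {6, 15} → SUM(e.salary)=214
  3: ids {4} → SUM(e.salary)=118
  4: ids {9, 16, 25} → SUM(e.salary)=178

744 | 195 ; 430 | 214 ; 578 | 118 ; 365 | 178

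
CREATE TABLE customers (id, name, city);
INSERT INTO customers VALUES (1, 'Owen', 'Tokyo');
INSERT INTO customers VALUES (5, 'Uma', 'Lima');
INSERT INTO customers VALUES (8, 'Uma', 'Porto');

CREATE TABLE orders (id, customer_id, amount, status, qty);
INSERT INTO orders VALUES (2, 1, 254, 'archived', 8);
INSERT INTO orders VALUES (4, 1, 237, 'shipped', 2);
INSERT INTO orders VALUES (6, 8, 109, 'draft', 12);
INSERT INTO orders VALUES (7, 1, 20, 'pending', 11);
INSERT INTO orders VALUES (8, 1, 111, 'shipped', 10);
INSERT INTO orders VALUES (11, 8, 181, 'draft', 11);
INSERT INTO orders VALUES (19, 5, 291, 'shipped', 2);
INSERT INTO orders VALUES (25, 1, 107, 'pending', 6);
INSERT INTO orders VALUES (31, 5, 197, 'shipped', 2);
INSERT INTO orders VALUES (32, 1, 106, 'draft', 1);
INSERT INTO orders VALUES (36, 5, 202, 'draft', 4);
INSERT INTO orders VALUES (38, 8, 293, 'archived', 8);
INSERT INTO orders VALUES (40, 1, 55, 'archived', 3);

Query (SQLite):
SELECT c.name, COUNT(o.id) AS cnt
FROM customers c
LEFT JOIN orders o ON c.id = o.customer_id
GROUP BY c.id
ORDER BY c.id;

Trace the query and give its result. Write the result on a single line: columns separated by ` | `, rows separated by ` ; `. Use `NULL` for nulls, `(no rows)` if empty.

LEFT JOIN keeps every customers row; unmatched ones get NULL for orders columns.
Group by customers.id and compute COUNT(o.id). COUNT(col) of an all-NULL group is 0.
  1: ids {2, 4, 7, 8, 25, 32, 40} → COUNT(o.id)=7
  5: ids {19, 31, 36} → COUNT(o.id)=3
  8: ids {6, 11, 38} → COUNT(o.id)=3

Owen | 7 ; Uma | 3 ; Uma | 3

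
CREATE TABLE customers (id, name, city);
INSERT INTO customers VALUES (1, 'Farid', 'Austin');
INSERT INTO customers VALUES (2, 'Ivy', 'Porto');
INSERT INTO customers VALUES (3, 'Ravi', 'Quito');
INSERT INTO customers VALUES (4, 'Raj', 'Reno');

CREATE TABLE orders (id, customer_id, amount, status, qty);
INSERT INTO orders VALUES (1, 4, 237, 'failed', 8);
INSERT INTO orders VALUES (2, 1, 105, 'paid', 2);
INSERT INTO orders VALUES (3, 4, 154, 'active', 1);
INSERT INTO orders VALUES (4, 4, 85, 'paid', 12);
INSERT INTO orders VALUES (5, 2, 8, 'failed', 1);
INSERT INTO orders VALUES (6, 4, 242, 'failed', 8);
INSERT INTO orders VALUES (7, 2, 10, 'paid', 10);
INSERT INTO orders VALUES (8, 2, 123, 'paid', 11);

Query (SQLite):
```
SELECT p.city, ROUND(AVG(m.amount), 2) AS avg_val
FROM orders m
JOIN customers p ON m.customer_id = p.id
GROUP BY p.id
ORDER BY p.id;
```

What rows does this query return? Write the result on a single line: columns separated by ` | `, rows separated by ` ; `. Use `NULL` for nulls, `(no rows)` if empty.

Austin | 105 ; Porto | 47 ; Reno | 179.5

Join each orders row to its customers via customer_id.
Group joined rows by customers.id; compute ROUND(AVG(m.amount), 2) per group.
  1: ids {2} → ROUND(AVG(m.amount), 2)=105
  2: ids {5, 7, 8} → ROUND(AVG(m.amount), 2)=47
  4: ids {1, 3, 4, 6} → ROUND(AVG(m.amount), 2)=179.5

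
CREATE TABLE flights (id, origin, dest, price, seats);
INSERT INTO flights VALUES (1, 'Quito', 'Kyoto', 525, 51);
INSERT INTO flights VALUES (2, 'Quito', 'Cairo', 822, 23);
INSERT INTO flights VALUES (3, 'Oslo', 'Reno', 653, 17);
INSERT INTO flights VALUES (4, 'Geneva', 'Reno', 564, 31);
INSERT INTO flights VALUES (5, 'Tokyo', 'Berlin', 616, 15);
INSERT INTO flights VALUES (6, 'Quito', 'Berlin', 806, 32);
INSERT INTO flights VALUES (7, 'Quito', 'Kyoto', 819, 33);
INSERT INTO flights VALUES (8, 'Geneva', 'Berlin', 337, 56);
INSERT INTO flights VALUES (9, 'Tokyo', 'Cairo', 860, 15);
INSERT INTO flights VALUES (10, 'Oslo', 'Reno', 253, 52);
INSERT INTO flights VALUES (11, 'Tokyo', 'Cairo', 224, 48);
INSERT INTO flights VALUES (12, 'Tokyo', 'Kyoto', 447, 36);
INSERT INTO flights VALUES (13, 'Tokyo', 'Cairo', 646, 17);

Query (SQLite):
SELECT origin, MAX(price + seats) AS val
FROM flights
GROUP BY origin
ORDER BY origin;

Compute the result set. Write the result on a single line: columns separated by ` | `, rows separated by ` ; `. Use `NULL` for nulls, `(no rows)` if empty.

For each row compute price + seats.
Group by origin; take MAX of the expression per group.
  Geneva: ids {4, 8} → MAX(price + seats)=595
  Oslo: ids {3, 10} → MAX(price + seats)=670
  Quito: ids {1, 2, 6, 7} → MAX(price + seats)=852
  Tokyo: ids {5, 9, 11, 12, 13} → MAX(price + seats)=875

Geneva | 595 ; Oslo | 670 ; Quito | 852 ; Tokyo | 875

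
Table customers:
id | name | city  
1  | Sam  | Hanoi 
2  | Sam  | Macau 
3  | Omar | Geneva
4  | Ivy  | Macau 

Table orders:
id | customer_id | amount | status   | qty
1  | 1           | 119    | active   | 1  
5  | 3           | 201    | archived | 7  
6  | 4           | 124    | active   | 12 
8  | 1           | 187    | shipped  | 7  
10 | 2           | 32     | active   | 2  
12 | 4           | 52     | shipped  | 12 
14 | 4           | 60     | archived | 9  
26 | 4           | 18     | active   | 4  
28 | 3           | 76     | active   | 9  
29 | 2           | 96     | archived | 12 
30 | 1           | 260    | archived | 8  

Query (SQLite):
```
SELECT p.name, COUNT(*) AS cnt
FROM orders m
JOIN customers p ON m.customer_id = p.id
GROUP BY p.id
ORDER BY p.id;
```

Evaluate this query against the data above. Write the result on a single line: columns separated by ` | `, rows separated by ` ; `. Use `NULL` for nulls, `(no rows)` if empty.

Join each orders row to its customers via customer_id.
Group joined rows by customers.id; compute COUNT(*) per group.
  1: ids {1, 8, 30} → COUNT(*)=3
  2: ids {10, 29} → COUNT(*)=2
  3: ids {5, 28} → COUNT(*)=2
  4: ids {6, 12, 14, 26} → COUNT(*)=4

Sam | 3 ; Sam | 2 ; Omar | 2 ; Ivy | 4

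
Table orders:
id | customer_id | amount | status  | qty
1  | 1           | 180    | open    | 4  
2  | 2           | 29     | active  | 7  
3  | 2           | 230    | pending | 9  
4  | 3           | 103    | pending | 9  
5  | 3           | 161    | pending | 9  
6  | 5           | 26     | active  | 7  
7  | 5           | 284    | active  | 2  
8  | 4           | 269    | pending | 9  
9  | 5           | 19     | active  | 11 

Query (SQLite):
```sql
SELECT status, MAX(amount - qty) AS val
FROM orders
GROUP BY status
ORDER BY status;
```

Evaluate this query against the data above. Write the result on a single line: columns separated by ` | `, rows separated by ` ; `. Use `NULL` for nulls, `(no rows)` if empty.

For each row compute amount - qty.
Group by status; take MAX of the expression per group.
  active: ids {2, 6, 7, 9} → MAX(amount - qty)=282
  open: ids {1} → MAX(amount - qty)=176
  pending: ids {3, 4, 5, 8} → MAX(amount - qty)=260

active | 282 ; open | 176 ; pending | 260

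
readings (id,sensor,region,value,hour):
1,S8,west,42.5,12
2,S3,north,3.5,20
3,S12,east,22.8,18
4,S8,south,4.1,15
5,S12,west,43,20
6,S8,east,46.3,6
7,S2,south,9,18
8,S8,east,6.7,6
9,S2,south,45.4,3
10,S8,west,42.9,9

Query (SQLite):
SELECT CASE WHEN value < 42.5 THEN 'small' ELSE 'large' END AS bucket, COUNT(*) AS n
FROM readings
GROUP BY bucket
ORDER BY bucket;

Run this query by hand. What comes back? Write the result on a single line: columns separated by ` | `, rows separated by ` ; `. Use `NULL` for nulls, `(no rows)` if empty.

Bucket rows by value < 42.5 → 'small' else 'large'; count each bucket.

large | 5 ; small | 5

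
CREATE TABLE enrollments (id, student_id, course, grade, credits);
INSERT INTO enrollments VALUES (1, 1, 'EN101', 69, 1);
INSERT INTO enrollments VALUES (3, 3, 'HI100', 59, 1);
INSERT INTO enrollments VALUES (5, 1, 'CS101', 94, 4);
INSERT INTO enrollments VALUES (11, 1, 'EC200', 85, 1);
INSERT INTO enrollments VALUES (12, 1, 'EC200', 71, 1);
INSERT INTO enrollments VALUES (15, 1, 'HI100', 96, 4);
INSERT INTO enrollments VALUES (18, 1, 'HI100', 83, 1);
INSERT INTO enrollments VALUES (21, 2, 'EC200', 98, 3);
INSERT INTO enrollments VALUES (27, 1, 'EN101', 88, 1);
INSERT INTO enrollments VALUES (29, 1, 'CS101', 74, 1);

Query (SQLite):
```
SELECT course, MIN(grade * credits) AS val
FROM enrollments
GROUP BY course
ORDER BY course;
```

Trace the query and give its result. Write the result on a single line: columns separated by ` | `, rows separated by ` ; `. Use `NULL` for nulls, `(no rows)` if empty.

CS101 | 74 ; EC200 | 71 ; EN101 | 69 ; HI100 | 59

For each row compute grade * credits.
Group by course; take MIN of the expression per group.
  CS101: ids {5, 29} → MIN(grade * credits)=74
  EC200: ids {11, 12, 21} → MIN(grade * credits)=71
  EN101: ids {1, 27} → MIN(grade * credits)=69
  HI100: ids {3, 15, 18} → MIN(grade * credits)=59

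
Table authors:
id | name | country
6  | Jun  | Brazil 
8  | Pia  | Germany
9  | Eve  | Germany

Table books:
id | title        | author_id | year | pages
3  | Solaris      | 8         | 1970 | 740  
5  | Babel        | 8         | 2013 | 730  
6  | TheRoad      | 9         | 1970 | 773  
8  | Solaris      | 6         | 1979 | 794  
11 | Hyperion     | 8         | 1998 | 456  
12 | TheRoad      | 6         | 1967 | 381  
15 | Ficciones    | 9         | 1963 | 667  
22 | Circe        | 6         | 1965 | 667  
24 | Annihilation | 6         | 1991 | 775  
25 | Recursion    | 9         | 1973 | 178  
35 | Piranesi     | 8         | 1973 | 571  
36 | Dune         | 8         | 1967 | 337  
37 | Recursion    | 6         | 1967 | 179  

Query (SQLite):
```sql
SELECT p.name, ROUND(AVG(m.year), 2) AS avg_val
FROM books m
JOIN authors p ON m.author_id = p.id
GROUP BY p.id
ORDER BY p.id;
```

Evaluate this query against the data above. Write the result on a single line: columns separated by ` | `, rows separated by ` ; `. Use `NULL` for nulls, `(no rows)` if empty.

Join each books row to its authors via author_id.
Group joined rows by authors.id; compute ROUND(AVG(m.year), 2) per group.
  6: ids {8, 12, 22, 24, 37} → ROUND(AVG(m.year), 2)=1973.8
  8: ids {3, 5, 11, 35, 36} → ROUND(AVG(m.year), 2)=1984.2
  9: ids {6, 15, 25} → ROUND(AVG(m.year), 2)=1968.67

Jun | 1973.8 ; Pia | 1984.2 ; Eve | 1968.67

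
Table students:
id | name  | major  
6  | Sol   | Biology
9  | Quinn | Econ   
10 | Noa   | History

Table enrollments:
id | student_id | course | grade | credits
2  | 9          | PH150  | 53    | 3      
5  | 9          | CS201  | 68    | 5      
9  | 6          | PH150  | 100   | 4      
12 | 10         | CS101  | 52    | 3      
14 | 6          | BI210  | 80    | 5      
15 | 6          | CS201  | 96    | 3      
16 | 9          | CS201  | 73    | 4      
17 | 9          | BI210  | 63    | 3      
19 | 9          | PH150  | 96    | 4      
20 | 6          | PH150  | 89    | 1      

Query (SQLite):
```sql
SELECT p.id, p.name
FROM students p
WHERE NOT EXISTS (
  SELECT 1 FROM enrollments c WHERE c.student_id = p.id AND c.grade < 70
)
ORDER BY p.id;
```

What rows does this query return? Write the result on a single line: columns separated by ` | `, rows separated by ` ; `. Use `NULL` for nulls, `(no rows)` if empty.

6 | Sol

For each students row, check whether any enrollments with matching student_id has grade < 70.
Keep rows where that is false.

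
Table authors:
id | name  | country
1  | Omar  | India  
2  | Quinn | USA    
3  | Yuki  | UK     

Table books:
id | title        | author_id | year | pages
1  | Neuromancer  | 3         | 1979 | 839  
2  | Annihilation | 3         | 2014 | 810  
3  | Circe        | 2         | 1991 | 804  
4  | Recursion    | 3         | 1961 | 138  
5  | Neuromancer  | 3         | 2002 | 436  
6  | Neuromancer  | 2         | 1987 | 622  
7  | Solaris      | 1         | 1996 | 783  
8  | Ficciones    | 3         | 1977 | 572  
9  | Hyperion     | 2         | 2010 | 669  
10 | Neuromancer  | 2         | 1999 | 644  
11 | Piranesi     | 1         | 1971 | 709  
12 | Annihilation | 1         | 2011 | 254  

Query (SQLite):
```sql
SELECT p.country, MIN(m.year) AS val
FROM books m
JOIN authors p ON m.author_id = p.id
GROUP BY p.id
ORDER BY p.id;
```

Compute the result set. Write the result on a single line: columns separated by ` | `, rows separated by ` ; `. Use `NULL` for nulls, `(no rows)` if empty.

Join each books row to its authors via author_id.
Group joined rows by authors.id; compute MIN(m.year) per group.
  1: ids {7, 11, 12} → MIN(m.year)=1971
  2: ids {3, 6, 9, 10} → MIN(m.year)=1987
  3: ids {1, 2, 4, 5, 8} → MIN(m.year)=1961

India | 1971 ; USA | 1987 ; UK | 1961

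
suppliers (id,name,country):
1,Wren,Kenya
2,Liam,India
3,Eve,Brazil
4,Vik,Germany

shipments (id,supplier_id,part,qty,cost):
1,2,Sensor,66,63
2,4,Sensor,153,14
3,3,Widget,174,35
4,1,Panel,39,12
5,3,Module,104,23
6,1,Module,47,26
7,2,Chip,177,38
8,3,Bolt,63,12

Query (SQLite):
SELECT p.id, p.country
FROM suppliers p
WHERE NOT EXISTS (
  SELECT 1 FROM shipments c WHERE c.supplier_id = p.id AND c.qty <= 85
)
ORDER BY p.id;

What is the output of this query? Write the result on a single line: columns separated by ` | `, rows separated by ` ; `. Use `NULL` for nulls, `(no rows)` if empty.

4 | Germany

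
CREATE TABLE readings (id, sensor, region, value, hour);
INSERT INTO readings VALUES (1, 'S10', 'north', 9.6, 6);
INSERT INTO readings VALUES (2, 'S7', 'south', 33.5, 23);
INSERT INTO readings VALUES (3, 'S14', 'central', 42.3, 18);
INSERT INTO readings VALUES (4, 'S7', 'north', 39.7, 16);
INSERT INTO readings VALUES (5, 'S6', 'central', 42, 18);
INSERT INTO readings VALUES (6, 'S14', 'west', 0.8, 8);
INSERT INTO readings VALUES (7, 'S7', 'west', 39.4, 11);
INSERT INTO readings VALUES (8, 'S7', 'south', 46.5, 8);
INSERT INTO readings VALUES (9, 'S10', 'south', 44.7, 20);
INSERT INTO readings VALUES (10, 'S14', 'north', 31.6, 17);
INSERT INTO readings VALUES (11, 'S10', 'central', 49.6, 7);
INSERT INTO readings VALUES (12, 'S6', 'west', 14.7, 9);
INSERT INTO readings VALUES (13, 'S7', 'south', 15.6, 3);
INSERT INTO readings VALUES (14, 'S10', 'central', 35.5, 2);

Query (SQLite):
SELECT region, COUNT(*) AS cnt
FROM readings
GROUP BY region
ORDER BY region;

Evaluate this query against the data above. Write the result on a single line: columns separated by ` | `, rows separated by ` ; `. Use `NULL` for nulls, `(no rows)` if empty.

Partition readings by region; compute COUNT(*) within each group.
  central: ids {3, 5, 11, 14} → COUNT(*)=4
  north: ids {1, 4, 10} → COUNT(*)=3
  south: ids {2, 8, 9, 13} → COUNT(*)=4
  west: ids {6, 7, 12} → COUNT(*)=3

central | 4 ; north | 3 ; south | 4 ; west | 3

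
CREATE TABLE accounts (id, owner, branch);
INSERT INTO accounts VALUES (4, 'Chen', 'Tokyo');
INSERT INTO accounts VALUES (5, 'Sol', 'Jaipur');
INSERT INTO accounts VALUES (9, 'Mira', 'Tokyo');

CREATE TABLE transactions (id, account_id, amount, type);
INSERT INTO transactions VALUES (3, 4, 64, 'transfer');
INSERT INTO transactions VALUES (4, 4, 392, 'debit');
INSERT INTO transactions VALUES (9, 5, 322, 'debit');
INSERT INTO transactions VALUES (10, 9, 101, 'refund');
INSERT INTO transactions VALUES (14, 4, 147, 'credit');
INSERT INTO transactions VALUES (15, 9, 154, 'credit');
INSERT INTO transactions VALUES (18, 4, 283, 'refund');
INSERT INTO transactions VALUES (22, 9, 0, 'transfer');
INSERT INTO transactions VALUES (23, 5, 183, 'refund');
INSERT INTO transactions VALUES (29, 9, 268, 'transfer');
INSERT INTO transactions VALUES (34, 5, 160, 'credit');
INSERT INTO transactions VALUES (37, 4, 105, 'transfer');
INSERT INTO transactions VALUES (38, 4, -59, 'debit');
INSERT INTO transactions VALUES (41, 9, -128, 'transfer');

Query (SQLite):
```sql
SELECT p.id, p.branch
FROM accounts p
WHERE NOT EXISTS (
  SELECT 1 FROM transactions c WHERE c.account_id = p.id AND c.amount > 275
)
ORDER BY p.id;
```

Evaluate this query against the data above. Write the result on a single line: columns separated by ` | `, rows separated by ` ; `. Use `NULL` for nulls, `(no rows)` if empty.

9 | Tokyo

For each accounts row, check whether any transactions with matching account_id has amount > 275.
Keep rows where that is false.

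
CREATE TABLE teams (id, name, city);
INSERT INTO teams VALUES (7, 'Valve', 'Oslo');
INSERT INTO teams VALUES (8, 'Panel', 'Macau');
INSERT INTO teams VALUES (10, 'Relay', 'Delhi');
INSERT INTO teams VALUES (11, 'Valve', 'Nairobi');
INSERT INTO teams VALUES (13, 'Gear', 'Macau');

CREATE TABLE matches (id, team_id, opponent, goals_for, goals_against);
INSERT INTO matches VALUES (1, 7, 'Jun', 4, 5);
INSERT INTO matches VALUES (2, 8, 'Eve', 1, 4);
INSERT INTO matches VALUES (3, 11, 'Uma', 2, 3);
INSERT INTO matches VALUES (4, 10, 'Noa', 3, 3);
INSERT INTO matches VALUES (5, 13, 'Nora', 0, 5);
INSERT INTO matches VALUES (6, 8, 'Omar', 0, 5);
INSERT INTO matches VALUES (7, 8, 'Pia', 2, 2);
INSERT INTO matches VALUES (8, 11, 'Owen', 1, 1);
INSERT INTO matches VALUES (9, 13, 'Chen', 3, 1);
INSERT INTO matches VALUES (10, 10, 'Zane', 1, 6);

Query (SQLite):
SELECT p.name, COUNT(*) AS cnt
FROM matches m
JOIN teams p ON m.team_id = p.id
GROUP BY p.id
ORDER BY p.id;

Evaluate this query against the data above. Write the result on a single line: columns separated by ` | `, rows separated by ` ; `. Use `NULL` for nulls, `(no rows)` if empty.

Join each matches row to its teams via team_id.
Group joined rows by teams.id; compute COUNT(*) per group.
  7: ids {1} → COUNT(*)=1
  8: ids {2, 6, 7} → COUNT(*)=3
  10: ids {4, 10} → COUNT(*)=2
  11: ids {3, 8} → COUNT(*)=2
  13: ids {5, 9} → COUNT(*)=2

Valve | 1 ; Panel | 3 ; Relay | 2 ; Valve | 2 ; Gear | 2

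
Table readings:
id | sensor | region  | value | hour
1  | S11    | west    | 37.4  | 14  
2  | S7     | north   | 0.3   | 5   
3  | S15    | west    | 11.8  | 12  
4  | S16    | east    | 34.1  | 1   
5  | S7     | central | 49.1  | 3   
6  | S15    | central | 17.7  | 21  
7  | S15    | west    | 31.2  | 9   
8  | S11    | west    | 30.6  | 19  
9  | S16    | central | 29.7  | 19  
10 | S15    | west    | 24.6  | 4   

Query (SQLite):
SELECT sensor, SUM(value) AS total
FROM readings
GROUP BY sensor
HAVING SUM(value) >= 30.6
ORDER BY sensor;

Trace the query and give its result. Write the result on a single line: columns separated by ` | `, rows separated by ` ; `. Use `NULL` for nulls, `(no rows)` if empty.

S11 | 68 ; S15 | 85.3 ; S16 | 63.8 ; S7 | 49.4

Partition readings by sensor; compute SUM(value) within each group.
HAVING: keep groups where SUM(value) >= 30.6.
  S11: ids {1, 8} → SUM(value)=68
  S15: ids {3, 6, 7, 10} → SUM(value)=85.3
  S16: ids {4, 9} → SUM(value)=63.8
  S7: ids {2, 5} → SUM(value)=49.4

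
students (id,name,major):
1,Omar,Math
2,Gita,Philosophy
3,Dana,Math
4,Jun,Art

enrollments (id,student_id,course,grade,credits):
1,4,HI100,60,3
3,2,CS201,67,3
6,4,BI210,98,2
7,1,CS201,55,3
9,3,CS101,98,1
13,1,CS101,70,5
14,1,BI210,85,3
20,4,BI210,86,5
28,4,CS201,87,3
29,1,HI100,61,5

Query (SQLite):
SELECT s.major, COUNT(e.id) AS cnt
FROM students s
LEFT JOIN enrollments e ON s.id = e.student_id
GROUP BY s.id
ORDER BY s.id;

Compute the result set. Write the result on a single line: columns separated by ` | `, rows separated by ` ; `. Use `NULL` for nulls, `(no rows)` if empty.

Math | 4 ; Philosophy | 1 ; Math | 1 ; Art | 4

LEFT JOIN keeps every students row; unmatched ones get NULL for enrollments columns.
Group by students.id and compute COUNT(e.id). COUNT(col) of an all-NULL group is 0.
  1: ids {7, 13, 14, 29} → COUNT(e.id)=4
  2: ids {3} → COUNT(e.id)=1
  3: ids {9} → COUNT(e.id)=1
  4: ids {1, 6, 20, 28} → COUNT(e.id)=4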